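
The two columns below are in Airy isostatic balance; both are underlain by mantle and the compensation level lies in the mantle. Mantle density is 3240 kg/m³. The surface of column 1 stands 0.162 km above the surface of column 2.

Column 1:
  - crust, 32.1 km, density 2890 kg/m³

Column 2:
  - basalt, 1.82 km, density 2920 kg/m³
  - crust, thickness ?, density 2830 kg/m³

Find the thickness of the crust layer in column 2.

Take the compensation level at the base of the deeper column (depth z_c below the surface of column 1) and equate Σ ρ_i t_i down to z_c; mantle fills any gap and the z_c terms cancel.
Column 1: 32.1×2890 + (z_c − 32.1)×3240
Column 2: 0.162×0 + 1.82×2920 + x×2830 + (z_c − 0.162 − 1.82 − x)×3240
The z_c×3240 term appears on both sides and cancels. Collect the known terms of each column as K = Σ(ρt)_known − 3240 × (depth of known layers): K_1 = 92769 − 3240×32.1 = −11235; K_2 = 5314.4 − 3240×(0.162 + 1.82) = −1107.28.
Balance: K_1 = K_2 − x×(3240 − 2830), so x = (K_2 − K_1)/(3240 − 2830) = 10127.7/410 = 24.7 km.

24.7 km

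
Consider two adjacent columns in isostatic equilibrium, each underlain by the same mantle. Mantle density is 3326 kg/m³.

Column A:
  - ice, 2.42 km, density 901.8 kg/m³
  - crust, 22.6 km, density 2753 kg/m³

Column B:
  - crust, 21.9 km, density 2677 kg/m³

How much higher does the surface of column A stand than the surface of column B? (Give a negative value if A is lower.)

For any compensation level in the mantle, the mantle terms cancel and isostasy reduces to e = (Σt_A − Σt_B) − (Σ(ρt)_A − Σ(ρt)_B) / ρ_m.
Σt_A = 25.02 km; Σt_B = 21.9 km; Σ(ρt)_A = 64400.156; Σ(ρt)_B = 58626.3 (in km·kg/m³).
e = (25.02 − 21.9) − (64400.156 − 58626.3) / 3326 = 1.38 km.

1.38 km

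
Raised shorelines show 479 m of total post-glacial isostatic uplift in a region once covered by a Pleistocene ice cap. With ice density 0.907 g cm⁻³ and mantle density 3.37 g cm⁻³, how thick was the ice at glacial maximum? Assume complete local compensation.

1780 m

u = t ρ_ice/ρ_m → t = u ρ_m/ρ_ice = 479 m × 3.37/0.907 = 1780 m.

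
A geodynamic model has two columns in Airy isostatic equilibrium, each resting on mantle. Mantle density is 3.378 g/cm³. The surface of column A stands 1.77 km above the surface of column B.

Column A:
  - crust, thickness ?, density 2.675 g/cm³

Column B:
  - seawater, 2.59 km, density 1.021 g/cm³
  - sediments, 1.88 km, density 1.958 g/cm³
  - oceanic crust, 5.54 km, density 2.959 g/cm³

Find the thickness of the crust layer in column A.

Take the compensation level at the base of the deeper column (depth z_c below the surface of column A) and equate Σ ρ_i t_i down to z_c; mantle fills any gap and the z_c terms cancel.
Column A: x×2.675 + (z_c − 0 − x)×3.378
Column B: 1.77×0 + 2.59×1.021 + 1.88×1.958 + 5.54×2.959 + (z_c − 1.77 − 10.01)×3.378
The z_c×3.378 term appears on both sides and cancels. Collect the known terms of each column as K = Σ(ρt)_known − 3.378 × (depth of known layers): K_A = 0 − 3.378×0 = 0; K_B = 22.71829 − 3.378×(1.77 + 10.01) = −17.07455.
Balance: K_A − x×(3.378 − 2.675) = K_B, so x = (K_A − K_B)/(3.378 − 2.675) = 17.0745/0.703 = 24.3 km.

24.3 km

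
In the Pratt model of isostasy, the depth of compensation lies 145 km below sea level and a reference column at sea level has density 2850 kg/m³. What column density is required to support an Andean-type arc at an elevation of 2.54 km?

Pratt balance: ρ_ref D = ρ (D + h).
ρ = ρ_ref D/(D + h) = 2850 × 145 km/(145 km + 2.54 km) = 2800 kg/m³.

2800 kg/m³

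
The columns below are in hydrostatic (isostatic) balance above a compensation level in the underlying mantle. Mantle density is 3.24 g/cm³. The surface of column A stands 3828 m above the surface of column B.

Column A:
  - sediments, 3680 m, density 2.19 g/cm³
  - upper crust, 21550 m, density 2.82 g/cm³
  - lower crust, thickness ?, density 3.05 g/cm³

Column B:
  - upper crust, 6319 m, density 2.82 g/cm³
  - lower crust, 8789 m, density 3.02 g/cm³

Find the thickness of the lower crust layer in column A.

21400 m

Take the compensation level at the base of the deeper column (depth z_c below the surface of column A) and equate Σ ρ_i t_i down to z_c; mantle fills any gap and the z_c terms cancel.
Column A: 3680×2.19 + 21550×2.82 + x×3.05 + (z_c − 25230 − x)×3.24
Column B: 3828×0 + 6319×2.82 + 8789×3.02 + (z_c − 3828 − 15108)×3.24
The z_c×3.24 term appears on both sides and cancels. Collect the known terms of each column as K = Σ(ρt)_known − 3.24 × (depth of known layers): K_A = 68830.2 − 3.24×25230 = −12915; K_B = 44362.36 − 3.24×(3828 + 15108) = −16990.28.
Balance: K_A − x×(3.24 − 3.05) = K_B, so x = (K_A − K_B)/(3.24 − 3.05) = 4075.28/0.19 = 21400 m.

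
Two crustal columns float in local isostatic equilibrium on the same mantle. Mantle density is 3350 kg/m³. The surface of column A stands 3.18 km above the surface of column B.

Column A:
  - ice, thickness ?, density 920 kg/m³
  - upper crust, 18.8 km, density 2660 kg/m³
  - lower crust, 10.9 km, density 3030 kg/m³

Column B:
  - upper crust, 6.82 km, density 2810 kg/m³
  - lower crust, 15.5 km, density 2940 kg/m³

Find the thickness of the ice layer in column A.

1.74 km

Take the compensation level at the base of the deeper column (depth z_c below the surface of column A) and equate Σ ρ_i t_i down to z_c; mantle fills any gap and the z_c terms cancel.
Column A: x×920 + 18.8×2660 + 10.9×3030 + (z_c − 29.7 − x)×3350
Column B: 3.18×0 + 6.82×2810 + 15.5×2940 + (z_c − 3.18 − 22.32)×3350
The z_c×3350 term appears on both sides and cancels. Collect the known terms of each column as K = Σ(ρt)_known − 3350 × (depth of known layers): K_A = 83035 − 3350×29.7 = −16460; K_B = 64734.2 − 3350×(3.18 + 22.32) = −20690.8.
Balance: K_A − x×(3350 − 920) = K_B, so x = (K_A − K_B)/(3350 − 920) = 4230.8/2430 = 1.74 km.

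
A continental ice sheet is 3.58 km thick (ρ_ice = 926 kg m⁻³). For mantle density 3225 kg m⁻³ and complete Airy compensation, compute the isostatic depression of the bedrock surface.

1.03 km

In Airy isostatic equilibrium: the ice load ρ_ice t is balanced by mantle displaced below, ρ_m s.
s = t ρ_ice / ρ_m = 3.58 km × 926/3225 = 1.03 km.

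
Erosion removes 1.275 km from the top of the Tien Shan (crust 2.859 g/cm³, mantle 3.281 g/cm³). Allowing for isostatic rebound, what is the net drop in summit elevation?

0.164 km

Rebound u = e ρ_c/ρ_m = 1.275 km × 2.859/3.281 = 1.111 km.
Net surface drop = e − u = 1.275 km − 1.111 km = e (ρ_m − ρ_c)/ρ_m = 0.164 km.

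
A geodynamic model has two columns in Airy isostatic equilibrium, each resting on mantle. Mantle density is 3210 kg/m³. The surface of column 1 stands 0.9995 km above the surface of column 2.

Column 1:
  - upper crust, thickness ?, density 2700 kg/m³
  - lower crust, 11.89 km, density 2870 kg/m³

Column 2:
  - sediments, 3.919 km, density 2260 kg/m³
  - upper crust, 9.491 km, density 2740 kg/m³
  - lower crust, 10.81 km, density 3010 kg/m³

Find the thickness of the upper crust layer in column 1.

18.7 km

Take the compensation level at the base of the deeper column (depth z_c below the surface of column 1) and equate Σ ρ_i t_i down to z_c; mantle fills any gap and the z_c terms cancel.
Column 1: x×2700 + 11.89×2870 + (z_c − 11.89 − x)×3210
Column 2: 0.9995×0 + 3.919×2260 + 9.491×2740 + 10.81×3010 + (z_c − 0.9995 − 24.22)×3210
The z_c×3210 term appears on both sides and cancels. Collect the known terms of each column as K = Σ(ρt)_known − 3210 × (depth of known layers): K_1 = 34124.3 − 3210×11.89 = −4042.6; K_2 = 67400.38 − 3210×(0.9995 + 24.22) = −13554.215.
Balance: K_1 − x×(3210 − 2700) = K_2, so x = (K_1 − K_2)/(3210 − 2700) = 9511.61/510 = 18.7 km.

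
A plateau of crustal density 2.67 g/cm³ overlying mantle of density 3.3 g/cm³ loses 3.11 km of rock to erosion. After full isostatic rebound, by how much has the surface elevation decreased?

0.594 km

Rebound u = e ρ_c/ρ_m = 3.11 km × 2.67/3.3 = 2.516 km.
Net surface drop = e − u = 3.11 km − 2.516 km = e (ρ_m − ρ_c)/ρ_m = 0.594 km.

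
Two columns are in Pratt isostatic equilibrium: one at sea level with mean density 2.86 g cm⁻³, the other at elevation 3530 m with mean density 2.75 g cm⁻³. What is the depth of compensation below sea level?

ρ_ref D = ρ (D + h) → D (ρ_ref − ρ) = ρ h.
D = ρ h/(ρ_ref − ρ) = 2.75 × 3530 m/(2.86 − 2.75) = 88200 m.

88200 m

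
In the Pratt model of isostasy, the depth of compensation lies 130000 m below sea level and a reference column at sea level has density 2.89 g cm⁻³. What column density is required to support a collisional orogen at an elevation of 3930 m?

2.81 g cm⁻³

Pratt balance: ρ_ref D = ρ (D + h).
ρ = ρ_ref D/(D + h) = 2.89 × 130000 m/(130000 m + 3930 m) = 2.81 g cm⁻³.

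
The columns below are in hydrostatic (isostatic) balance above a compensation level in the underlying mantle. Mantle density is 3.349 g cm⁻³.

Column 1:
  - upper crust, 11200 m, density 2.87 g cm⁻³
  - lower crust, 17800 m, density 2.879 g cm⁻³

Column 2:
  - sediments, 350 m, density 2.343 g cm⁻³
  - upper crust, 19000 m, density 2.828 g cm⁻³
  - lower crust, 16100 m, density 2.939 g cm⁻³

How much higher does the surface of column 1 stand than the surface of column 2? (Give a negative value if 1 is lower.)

−932 m

For any compensation level in the mantle, the mantle terms cancel and isostasy reduces to e = (Σt_1 − Σt_2) − (Σ(ρt)_1 − Σ(ρt)_2) / ρ_m.
Σt_1 = 29000 m; Σt_2 = 35450 m; Σ(ρt)_1 = 83390.2; Σ(ρt)_2 = 101869.95 (in m·g cm⁻³).
e = (29000 − 35450) − (83390.2 − 101869.95) / 3.349 = −932 m.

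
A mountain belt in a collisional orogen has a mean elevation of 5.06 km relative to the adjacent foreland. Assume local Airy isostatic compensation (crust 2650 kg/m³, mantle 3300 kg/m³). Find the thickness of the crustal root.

20.6 km

Equating mass per unit area of the two columns: the weight of the topography is balanced by the buoyancy of the root, ρ_c h = (ρ_m − ρ_c) r.
r = h · ρ_c / (ρ_m − ρ_c) = 5.06 km × 2650 / (3300 − 2650) = 20.6 km.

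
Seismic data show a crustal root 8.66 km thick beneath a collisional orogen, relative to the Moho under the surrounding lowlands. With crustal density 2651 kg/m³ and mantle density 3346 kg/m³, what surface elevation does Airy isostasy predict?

By Archimedes' principle applied to the lithosphere: ρ_c h = (ρ_m − ρ_c) r.
h = r (ρ_m − ρ_c) / ρ_c = 8.66 km × (3346 − 2651) / 2651 = 2.27 km.

2.27 km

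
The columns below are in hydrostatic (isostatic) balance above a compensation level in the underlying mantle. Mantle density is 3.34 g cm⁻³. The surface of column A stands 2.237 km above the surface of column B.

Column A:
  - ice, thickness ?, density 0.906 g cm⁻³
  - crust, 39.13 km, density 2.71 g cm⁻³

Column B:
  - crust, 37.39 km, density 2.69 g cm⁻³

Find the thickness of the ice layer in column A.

2.93 km

Take the compensation level at the base of the deeper column (depth z_c below the surface of column A) and equate Σ ρ_i t_i down to z_c; mantle fills any gap and the z_c terms cancel.
Column A: x×0.906 + 39.13×2.71 + (z_c − 39.13 − x)×3.34
Column B: 2.237×0 + 37.39×2.69 + (z_c − 2.237 − 37.39)×3.34
The z_c×3.34 term appears on both sides and cancels. Collect the known terms of each column as K = Σ(ρt)_known − 3.34 × (depth of known layers): K_A = 106.0423 − 3.34×39.13 = −24.6519; K_B = 100.5791 − 3.34×(2.237 + 37.39) = −31.77508.
Balance: K_A − x×(3.34 − 0.906) = K_B, so x = (K_A − K_B)/(3.34 − 0.906) = 7.12318/2.434 = 2.93 km.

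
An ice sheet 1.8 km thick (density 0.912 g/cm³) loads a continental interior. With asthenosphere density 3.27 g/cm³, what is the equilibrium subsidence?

By Archimedes' principle applied to the lithosphere: the ice load ρ_ice t is balanced by mantle displaced below, ρ_m s.
s = t ρ_ice / ρ_m = 1.8 km × 0.912/3.27 = 0.502 km.

0.502 km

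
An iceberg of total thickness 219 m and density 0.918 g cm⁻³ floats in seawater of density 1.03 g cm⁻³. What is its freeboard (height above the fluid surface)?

Floating equilibrium: submerged depth d = t ρ_obj/ρ_fluid = 219 m × 0.918/1.03 = 195.2 m.
Freeboard = t − d = 219 m − 195.2 m = 23.8 m.

23.8 m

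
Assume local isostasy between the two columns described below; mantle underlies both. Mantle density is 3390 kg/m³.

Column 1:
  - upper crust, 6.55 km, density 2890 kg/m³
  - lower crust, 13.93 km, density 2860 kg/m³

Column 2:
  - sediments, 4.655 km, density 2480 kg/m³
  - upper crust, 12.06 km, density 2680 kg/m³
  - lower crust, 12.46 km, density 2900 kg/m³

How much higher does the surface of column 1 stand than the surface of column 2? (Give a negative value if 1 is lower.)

−2.43 km

For any compensation level in the mantle, the mantle terms cancel and isostasy reduces to e = (Σt_1 − Σt_2) − (Σ(ρt)_1 − Σ(ρt)_2) / ρ_m.
Σt_1 = 20.48 km; Σt_2 = 29.175 km; Σ(ρt)_1 = 58769.3; Σ(ρt)_2 = 79999.2 (in km·kg/m³).
e = (20.48 − 29.175) − (58769.3 − 79999.2) / 3390 = −2.43 km.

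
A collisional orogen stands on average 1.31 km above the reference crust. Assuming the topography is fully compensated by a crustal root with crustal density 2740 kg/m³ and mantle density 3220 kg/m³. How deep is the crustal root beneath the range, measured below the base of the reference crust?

7.48 km

Equating mass per unit area of the two columns: the weight of the topography is balanced by the buoyancy of the root, ρ_c h = (ρ_m − ρ_c) r.
r = h · ρ_c / (ρ_m − ρ_c) = 1.31 km × 2740 / (3220 − 2740) = 7.48 km.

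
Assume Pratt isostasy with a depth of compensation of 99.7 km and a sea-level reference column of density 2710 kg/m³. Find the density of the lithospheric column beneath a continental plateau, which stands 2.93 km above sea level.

2630 kg/m³

Pratt balance: ρ_ref D = ρ (D + h).
ρ = ρ_ref D/(D + h) = 2710 × 99.7 km/(99.7 km + 2.93 km) = 2630 kg/m³.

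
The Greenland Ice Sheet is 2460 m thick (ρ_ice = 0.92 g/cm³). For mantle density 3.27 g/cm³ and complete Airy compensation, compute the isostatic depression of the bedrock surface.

Equating mass per unit area of the two columns: the ice load ρ_ice t is balanced by mantle displaced below, ρ_m s.
s = t ρ_ice / ρ_m = 2460 m × 0.92/3.27 = 692 m.

692 m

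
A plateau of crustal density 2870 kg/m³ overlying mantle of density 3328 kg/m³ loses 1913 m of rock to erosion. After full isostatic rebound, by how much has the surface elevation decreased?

Rebound u = e ρ_c/ρ_m = 1913 m × 2870/3328 = 1650 m.
Net surface drop = e − u = 1913 m − 1650 m = e (ρ_m − ρ_c)/ρ_m = 263 m.

263 m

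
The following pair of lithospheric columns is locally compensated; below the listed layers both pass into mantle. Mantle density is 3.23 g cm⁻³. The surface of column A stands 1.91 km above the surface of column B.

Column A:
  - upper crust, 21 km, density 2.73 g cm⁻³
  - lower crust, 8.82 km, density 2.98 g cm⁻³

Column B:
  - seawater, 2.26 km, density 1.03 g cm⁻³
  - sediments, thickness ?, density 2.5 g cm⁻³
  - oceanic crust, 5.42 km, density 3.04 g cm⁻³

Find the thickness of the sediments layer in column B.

Take the compensation level at the base of the deeper column (depth z_c below the surface of column A) and equate Σ ρ_i t_i down to z_c; mantle fills any gap and the z_c terms cancel.
Column A: 21×2.73 + 8.82×2.98 + (z_c − 29.82)×3.23
Column B: 1.91×0 + 2.26×1.03 + x×2.5 + 5.42×3.04 + (z_c − 1.91 − 7.68 − x)×3.23
The z_c×3.23 term appears on both sides and cancels. Collect the known terms of each column as K = Σ(ρt)_known − 3.23 × (depth of known layers): K_A = 83.6136 − 3.23×29.82 = −12.705; K_B = 18.8046 − 3.23×(1.91 + 7.68) = −12.1711.
Balance: K_A = K_B − x×(3.23 − 2.5), so x = (K_B − K_A)/(3.23 − 2.5) = 0.5339/0.73 = 0.731 km.

0.731 km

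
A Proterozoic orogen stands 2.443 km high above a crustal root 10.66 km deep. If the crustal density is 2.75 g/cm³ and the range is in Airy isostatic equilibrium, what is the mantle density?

3.38 g/cm³

Airy balance: ρ_c h = (ρ_m − ρ_c) r → ρ_m = ρ_c (1 + h/r).
ρ_m = 2.75 × (1 + 2.443 km/10.66 km) = 3.38 g/cm³.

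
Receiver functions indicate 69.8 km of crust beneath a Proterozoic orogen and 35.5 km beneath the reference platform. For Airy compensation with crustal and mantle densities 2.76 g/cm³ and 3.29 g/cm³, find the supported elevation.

Excess crust Δ = 69.8 km − 35.5 km = 34.3 km, split between elevation h and root r with h + r = Δ.
Airy balance ρ_c h = (ρ_m − ρ_c) r gives r = h ρ_c/(ρ_m − ρ_c), so h (1 + ρ_c/(ρ_m − ρ_c)) = Δ, i.e. h = Δ (ρ_m − ρ_c)/ρ_m.
h = 34.3 km × 0.53/3.29 = 5.53 km.

5.53 km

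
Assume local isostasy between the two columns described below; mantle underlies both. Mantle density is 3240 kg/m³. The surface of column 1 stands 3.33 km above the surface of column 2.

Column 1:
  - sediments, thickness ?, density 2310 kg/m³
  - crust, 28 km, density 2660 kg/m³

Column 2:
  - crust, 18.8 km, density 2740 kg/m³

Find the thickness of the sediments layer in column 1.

Take the compensation level at the base of the deeper column (depth z_c below the surface of column 1) and equate Σ ρ_i t_i down to z_c; mantle fills any gap and the z_c terms cancel.
Column 1: x×2310 + 28×2660 + (z_c − 28 − x)×3240
Column 2: 3.33×0 + 18.8×2740 + (z_c − 3.33 − 18.8)×3240
The z_c×3240 term appears on both sides and cancels. Collect the known terms of each column as K = Σ(ρt)_known − 3240 × (depth of known layers): K_1 = 74480 − 3240×28 = −16240; K_2 = 51512 − 3240×(3.33 + 18.8) = −20189.2.
Balance: K_1 − x×(3240 − 2310) = K_2, so x = (K_1 − K_2)/(3240 − 2310) = 3949.2/930 = 4.25 km.

4.25 km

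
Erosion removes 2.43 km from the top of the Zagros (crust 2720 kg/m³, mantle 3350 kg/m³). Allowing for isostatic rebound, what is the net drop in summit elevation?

0.457 km

Rebound u = e ρ_c/ρ_m = 2.43 km × 2720/3350 = 1.973 km.
Net surface drop = e − u = 2.43 km − 1.973 km = e (ρ_m − ρ_c)/ρ_m = 0.457 km.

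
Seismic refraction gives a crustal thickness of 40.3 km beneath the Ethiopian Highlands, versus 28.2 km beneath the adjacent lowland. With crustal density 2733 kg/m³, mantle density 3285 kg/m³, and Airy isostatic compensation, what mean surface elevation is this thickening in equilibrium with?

Excess crust Δ = 40.3 km − 28.2 km = 12.1 km, split between elevation h and root r with h + r = Δ.
Airy balance ρ_c h = (ρ_m − ρ_c) r gives r = h ρ_c/(ρ_m − ρ_c), so h (1 + ρ_c/(ρ_m − ρ_c)) = Δ, i.e. h = Δ (ρ_m − ρ_c)/ρ_m.
h = 12.1 km × 552/3285 = 2.03 km.

2.03 km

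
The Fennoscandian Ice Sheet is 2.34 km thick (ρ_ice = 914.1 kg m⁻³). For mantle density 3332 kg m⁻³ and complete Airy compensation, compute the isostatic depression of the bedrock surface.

Equating mass per unit area of the two columns: the ice load ρ_ice t is balanced by mantle displaced below, ρ_m s.
s = t ρ_ice / ρ_m = 2.34 km × 914.1/3332 = 0.642 km.

0.642 km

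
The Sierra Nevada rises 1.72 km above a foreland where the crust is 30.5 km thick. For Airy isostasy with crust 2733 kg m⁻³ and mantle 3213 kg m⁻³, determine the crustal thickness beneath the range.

42 km

Root depth r = h ρ_c / (ρ_m − ρ_c) = 1.72 km × 2733 / 480 = 9.793 km.
Total thickness = T + h + r = 30.5 km + 1.72 km + 9.793 km = 42 km.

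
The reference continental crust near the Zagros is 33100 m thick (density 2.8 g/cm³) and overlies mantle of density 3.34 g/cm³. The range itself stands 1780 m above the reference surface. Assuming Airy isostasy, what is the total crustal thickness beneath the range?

Root depth r = h ρ_c / (ρ_m − ρ_c) = 1780 m × 2.8 / 0.54 = 9230 m.
Total thickness = T + h + r = 33100 m + 1780 m + 9230 m = 44100 m.

44100 m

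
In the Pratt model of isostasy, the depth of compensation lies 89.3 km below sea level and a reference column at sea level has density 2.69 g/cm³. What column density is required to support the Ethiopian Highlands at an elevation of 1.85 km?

Pratt balance: ρ_ref D = ρ (D + h).
ρ = ρ_ref D/(D + h) = 2.69 × 89.3 km/(89.3 km + 1.85 km) = 2.64 g/cm³.

2.64 g/cm³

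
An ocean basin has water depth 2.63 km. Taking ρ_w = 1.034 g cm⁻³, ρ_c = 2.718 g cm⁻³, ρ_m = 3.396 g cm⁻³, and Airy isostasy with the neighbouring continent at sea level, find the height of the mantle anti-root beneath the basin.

6.53 km

By Archimedes' principle applied to the lithosphere: replacing crust with seawater at the top is compensated by replacing crust with mantle at the base: d (ρ_c − ρ_w) = a (ρ_m − ρ_c).
a = d (ρ_c − ρ_w)/(ρ_m − ρ_c) = 2.63 km × 1.684/0.678 = 6.53 km.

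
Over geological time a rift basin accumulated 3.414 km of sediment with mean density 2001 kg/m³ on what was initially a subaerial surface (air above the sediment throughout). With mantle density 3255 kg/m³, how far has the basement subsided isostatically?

Subaerial load: s = t ρ_sed / ρ_m = 3.414 km × 2001/3255 = 2.1 km.

2.1 km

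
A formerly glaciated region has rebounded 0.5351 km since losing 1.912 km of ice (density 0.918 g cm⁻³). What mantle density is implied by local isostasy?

ρ_m = ρ_ice t / u = 0.918 × 1.912 km/0.5351 km = 3.28 g cm⁻³.

3.28 g cm⁻³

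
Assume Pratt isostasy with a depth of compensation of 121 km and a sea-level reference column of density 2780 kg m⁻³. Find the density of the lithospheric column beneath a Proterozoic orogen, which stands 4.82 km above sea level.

2670 kg m⁻³

Pratt balance: ρ_ref D = ρ (D + h).
ρ = ρ_ref D/(D + h) = 2780 × 121 km/(121 km + 4.82 km) = 2670 kg m⁻³.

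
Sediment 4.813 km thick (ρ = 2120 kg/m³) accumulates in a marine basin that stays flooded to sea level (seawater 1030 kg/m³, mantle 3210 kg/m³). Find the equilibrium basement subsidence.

2.41 km

Submarine loading: the sediment displaces seawater, and the subsidence is in turn flooded, so s (ρ_m − ρ_w) = t (ρ_sed − ρ_w).
s = 4.813 km × (2120 − 1030) / (3210 − 1030) = 2.41 km.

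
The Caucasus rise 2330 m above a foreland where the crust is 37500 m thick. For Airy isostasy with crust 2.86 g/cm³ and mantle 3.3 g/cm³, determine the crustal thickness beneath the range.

Root depth r = h ρ_c / (ρ_m − ρ_c) = 2330 m × 2.86 / 0.44 = 15140 m.
Total thickness = T + h + r = 37500 m + 2330 m + 15140 m = 55000 m.

55000 m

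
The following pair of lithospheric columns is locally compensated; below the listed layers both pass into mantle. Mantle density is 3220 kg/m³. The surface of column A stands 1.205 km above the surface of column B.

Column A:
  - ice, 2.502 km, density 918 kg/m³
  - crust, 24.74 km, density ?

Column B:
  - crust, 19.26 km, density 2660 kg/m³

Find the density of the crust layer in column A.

2860 kg/m³

Take the compensation level at the base of the deeper column (depth z_c below the surface of column A) and equate Σ ρ_i t_i down to z_c; mantle fills any gap and the z_c terms cancel.
Column A: 2.502×918 + 24.74×ρ + (z_c − 27.242)×3220
Column B: 1.205×0 + 19.26×2660 + (z_c − 1.205 − 19.26)×3220
The z_c×3220 term appears on both sides and cancels. Collect the known terms of each column as K = Σ(ρt)_known − 3220 × (depth of known layers): K_A = 2296.836 − 3220×27.242 = −85422.404; K_B = 51231.6 − 3220×(1.205 + 19.26) = −14665.7.
Balance: K_A + 24.74×ρ = K_B, so ρ = (K_B − K_A)/24.74 = 70756.7/24.74 = 2860 kg/m³.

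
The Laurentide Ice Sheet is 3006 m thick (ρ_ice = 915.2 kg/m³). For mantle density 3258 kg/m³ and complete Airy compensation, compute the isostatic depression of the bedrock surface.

844 m

For local isostatic compensation: the ice load ρ_ice t is balanced by mantle displaced below, ρ_m s.
s = t ρ_ice / ρ_m = 3006 m × 915.2/3258 = 844 m.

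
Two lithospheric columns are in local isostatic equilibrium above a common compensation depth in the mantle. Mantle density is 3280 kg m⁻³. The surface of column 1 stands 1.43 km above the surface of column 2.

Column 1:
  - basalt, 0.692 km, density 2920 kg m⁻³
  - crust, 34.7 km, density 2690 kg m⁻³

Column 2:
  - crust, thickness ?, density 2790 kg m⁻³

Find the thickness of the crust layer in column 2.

Take the compensation level at the base of the deeper column (depth z_c below the surface of column 1) and equate Σ ρ_i t_i down to z_c; mantle fills any gap and the z_c terms cancel.
Column 1: 0.692×2920 + 34.7×2690 + (z_c − 35.392)×3280
Column 2: 1.43×0 + x×2790 + (z_c − 1.43 − 0 − x)×3280
The z_c×3280 term appears on both sides and cancels. Collect the known terms of each column as K = Σ(ρt)_known − 3280 × (depth of known layers): K_1 = 95363.64 − 3280×35.392 = −20722.12; K_2 = 0 − 3280×(1.43 + 0) = −4690.4.
Balance: K_1 = K_2 − x×(3280 − 2790), so x = (K_2 − K_1)/(3280 − 2790) = 16031.7/490 = 32.7 km.

32.7 km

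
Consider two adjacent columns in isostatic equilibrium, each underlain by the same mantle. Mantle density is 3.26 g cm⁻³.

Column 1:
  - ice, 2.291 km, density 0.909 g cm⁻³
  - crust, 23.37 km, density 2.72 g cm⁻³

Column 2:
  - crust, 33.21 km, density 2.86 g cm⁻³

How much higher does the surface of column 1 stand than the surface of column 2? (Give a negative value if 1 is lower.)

For any compensation level in the mantle, the mantle terms cancel and isostasy reduces to e = (Σt_1 − Σt_2) − (Σ(ρt)_1 − Σ(ρt)_2) / ρ_m.
Σt_1 = 25.661 km; Σt_2 = 33.21 km; Σ(ρt)_1 = 65.648919; Σ(ρt)_2 = 94.9806 (in km·g cm⁻³).
e = (25.661 − 33.21) − (65.648919 − 94.9806) / 3.26 = 1.45 km.

1.45 km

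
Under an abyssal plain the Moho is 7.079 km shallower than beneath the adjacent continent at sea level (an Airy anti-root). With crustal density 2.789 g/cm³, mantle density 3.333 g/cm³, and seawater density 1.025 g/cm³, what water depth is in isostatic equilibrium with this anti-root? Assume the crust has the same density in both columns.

2.18 km

Replacing a thickness d of crust by seawater at the top must be balanced by replacing crust with mantle at the base: d (ρ_c − ρ_w) = a (ρ_m − ρ_c).
d = a (ρ_m − ρ_c)/(ρ_c − ρ_w) = 7.079 km × 0.544/1.764 = 2.18 km.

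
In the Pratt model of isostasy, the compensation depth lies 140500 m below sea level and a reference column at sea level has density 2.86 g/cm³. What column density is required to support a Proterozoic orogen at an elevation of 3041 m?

2.8 g/cm³

Pratt balance: ρ_ref D = ρ (D + h).
ρ = ρ_ref D/(D + h) = 2.86 × 140500 m/(140500 m + 3041 m) = 2.8 g/cm³.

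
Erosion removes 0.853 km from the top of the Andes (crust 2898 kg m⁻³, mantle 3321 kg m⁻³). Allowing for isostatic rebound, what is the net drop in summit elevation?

Rebound u = e ρ_c/ρ_m = 0.853 km × 2898/3321 = 0.7444 km.
Net surface drop = e − u = 0.853 km − 0.7444 km = e (ρ_m − ρ_c)/ρ_m = 0.109 km.

0.109 km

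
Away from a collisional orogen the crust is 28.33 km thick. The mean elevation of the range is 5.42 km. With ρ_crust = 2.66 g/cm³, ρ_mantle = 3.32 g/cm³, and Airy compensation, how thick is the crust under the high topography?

55.6 km

Root depth r = h ρ_c / (ρ_m − ρ_c) = 5.42 km × 2.66 / 0.66 = 21.84 km.
Total thickness = T + h + r = 28.33 km + 5.42 km + 21.84 km = 55.6 km.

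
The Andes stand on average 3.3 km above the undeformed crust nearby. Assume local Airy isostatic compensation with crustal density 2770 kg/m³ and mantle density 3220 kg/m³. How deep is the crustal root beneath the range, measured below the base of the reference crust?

In Airy isostatic equilibrium: the weight of the topography is balanced by the buoyancy of the root, ρ_c h = (ρ_m − ρ_c) r.
r = h · ρ_c / (ρ_m − ρ_c) = 3.3 km × 2770 / (3220 − 2770) = 20.3 km.

20.3 km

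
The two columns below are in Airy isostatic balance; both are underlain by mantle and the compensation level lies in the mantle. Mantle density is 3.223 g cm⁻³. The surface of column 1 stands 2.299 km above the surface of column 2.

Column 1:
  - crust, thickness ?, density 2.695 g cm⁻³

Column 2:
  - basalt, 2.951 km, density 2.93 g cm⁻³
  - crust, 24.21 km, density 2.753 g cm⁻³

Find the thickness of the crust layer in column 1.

37.2 km

Take the compensation level at the base of the deeper column (depth z_c below the surface of column 1) and equate Σ ρ_i t_i down to z_c; mantle fills any gap and the z_c terms cancel.
Column 1: x×2.695 + (z_c − 0 − x)×3.223
Column 2: 2.299×0 + 2.951×2.93 + 24.21×2.753 + (z_c − 2.299 − 27.161)×3.223
The z_c×3.223 term appears on both sides and cancels. Collect the known terms of each column as K = Σ(ρt)_known − 3.223 × (depth of known layers): K_1 = 0 − 3.223×0 = 0; K_2 = 75.29656 − 3.223×(2.299 + 27.161) = −19.65302.
Balance: K_1 − x×(3.223 − 2.695) = K_2, so x = (K_1 − K_2)/(3.223 − 2.695) = 19.653/0.528 = 37.2 km.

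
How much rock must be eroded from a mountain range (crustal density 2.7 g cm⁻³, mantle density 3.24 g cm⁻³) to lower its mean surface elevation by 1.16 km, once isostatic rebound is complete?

Net drop Δ = e − u = e − e ρ_c/ρ_m = e (ρ_m − ρ_c)/ρ_m.
e = Δ ρ_m/(ρ_m − ρ_c) = 1.16 km × 3.24/0.54 = 6.96 km.

6.96 km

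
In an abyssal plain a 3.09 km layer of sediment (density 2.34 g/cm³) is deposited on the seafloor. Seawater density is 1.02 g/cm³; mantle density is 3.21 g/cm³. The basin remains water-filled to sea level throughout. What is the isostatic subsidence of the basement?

1.86 km

Submarine loading: the sediment displaces seawater, and the subsidence is in turn flooded, so s (ρ_m − ρ_w) = t (ρ_sed − ρ_w).
s = 3.09 km × (2.34 − 1.02) / (3.21 − 1.02) = 1.86 km.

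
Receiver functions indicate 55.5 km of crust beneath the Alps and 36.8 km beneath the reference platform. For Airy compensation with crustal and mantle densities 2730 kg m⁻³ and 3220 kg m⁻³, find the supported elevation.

Excess crust Δ = 55.5 km − 36.8 km = 18.7 km, split between elevation h and root r with h + r = Δ.
Airy balance ρ_c h = (ρ_m − ρ_c) r gives r = h ρ_c/(ρ_m − ρ_c), so h (1 + ρ_c/(ρ_m − ρ_c)) = Δ, i.e. h = Δ (ρ_m − ρ_c)/ρ_m.
h = 18.7 km × 490/3220 = 2.85 km.

2.85 km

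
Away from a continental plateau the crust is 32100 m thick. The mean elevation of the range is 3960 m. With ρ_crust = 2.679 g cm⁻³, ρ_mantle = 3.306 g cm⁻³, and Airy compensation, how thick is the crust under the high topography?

53000 m

Root depth r = h ρ_c / (ρ_m − ρ_c) = 3960 m × 2.679 / 0.627 = 16920 m.
Total thickness = T + h + r = 32100 m + 3960 m + 16920 m = 53000 m.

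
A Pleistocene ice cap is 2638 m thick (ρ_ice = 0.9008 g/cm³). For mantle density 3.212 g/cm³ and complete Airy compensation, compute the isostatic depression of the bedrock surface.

Isostatic balance requires: the ice load ρ_ice t is balanced by mantle displaced below, ρ_m s.
s = t ρ_ice / ρ_m = 2638 m × 0.9008/3.212 = 740 m.

740 m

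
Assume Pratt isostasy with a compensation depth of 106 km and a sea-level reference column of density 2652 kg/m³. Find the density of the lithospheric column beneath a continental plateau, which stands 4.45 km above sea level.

Pratt balance: ρ_ref D = ρ (D + h).
ρ = ρ_ref D/(D + h) = 2652 × 106 km/(106 km + 4.45 km) = 2550 kg/m³.

2550 kg/m³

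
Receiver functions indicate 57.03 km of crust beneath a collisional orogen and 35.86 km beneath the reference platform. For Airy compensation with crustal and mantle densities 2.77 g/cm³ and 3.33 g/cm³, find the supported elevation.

Excess crust Δ = 57.03 km − 35.86 km = 21.17 km, split between elevation h and root r with h + r = Δ.
Airy balance ρ_c h = (ρ_m − ρ_c) r gives r = h ρ_c/(ρ_m − ρ_c), so h (1 + ρ_c/(ρ_m − ρ_c)) = Δ, i.e. h = Δ (ρ_m − ρ_c)/ρ_m.
h = 21.17 km × 0.56/3.33 = 3.56 km.

3.56 km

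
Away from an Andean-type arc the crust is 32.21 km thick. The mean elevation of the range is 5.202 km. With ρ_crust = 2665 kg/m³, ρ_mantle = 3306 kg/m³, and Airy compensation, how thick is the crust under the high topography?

59 km

Root depth r = h ρ_c / (ρ_m − ρ_c) = 5.202 km × 2665 / 641 = 21.63 km.
Total thickness = T + h + r = 32.21 km + 5.202 km + 21.63 km = 59 km.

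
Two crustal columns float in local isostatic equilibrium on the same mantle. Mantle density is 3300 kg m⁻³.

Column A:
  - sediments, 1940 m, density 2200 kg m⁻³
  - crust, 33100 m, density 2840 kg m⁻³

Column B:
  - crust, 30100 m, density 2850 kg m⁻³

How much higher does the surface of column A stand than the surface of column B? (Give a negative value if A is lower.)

1160 m

For any compensation level in the mantle, the mantle terms cancel and isostasy reduces to e = (Σt_A − Σt_B) − (Σ(ρt)_A − Σ(ρt)_B) / ρ_m.
Σt_A = 35040 m; Σt_B = 30100 m; Σ(ρt)_A = 98272000; Σ(ρt)_B = 85785000 (in m·kg m⁻³).
e = (35040 − 30100) − (98272000 − 85785000) / 3300 = 1160 m.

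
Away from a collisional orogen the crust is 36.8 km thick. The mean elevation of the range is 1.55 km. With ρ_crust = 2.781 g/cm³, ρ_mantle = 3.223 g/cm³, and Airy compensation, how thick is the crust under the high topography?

Root depth r = h ρ_c / (ρ_m − ρ_c) = 1.55 km × 2.781 / 0.442 = 9.752 km.
Total thickness = T + h + r = 36.8 km + 1.55 km + 9.752 km = 48.1 km.

48.1 km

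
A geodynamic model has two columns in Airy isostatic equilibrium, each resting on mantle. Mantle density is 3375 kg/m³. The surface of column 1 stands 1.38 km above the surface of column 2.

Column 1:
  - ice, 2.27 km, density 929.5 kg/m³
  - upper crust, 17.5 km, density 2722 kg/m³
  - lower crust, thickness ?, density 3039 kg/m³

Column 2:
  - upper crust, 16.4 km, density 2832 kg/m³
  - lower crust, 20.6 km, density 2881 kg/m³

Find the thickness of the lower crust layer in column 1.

Take the compensation level at the base of the deeper column (depth z_c below the surface of column 1) and equate Σ ρ_i t_i down to z_c; mantle fills any gap and the z_c terms cancel.
Column 1: 2.27×929.5 + 17.5×2722 + x×3039 + (z_c − 19.77 − x)×3375
Column 2: 1.38×0 + 16.4×2832 + 20.6×2881 + (z_c − 1.38 − 37)×3375
The z_c×3375 term appears on both sides and cancels. Collect the known terms of each column as K = Σ(ρt)_known − 3375 × (depth of known layers): K_1 = 49744.965 − 3375×19.77 = −16978.785; K_2 = 105793.4 − 3375×(1.38 + 37) = −23739.1.
Balance: K_1 − x×(3375 − 3039) = K_2, so x = (K_1 − K_2)/(3375 − 3039) = 6760.32/336 = 20.1 km.

20.1 km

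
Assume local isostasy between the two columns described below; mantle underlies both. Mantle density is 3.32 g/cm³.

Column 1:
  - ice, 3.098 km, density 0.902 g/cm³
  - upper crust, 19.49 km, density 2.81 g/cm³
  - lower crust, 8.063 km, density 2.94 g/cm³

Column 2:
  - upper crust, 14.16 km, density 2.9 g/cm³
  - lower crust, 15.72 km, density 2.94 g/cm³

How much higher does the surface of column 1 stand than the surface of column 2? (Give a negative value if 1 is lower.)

2.58 km

For any compensation level in the mantle, the mantle terms cancel and isostasy reduces to e = (Σt_1 − Σt_2) − (Σ(ρt)_1 − Σ(ρt)_2) / ρ_m.
Σt_1 = 30.651 km; Σt_2 = 29.88 km; Σ(ρt)_1 = 81.266516; Σ(ρt)_2 = 87.2808 (in km·g/cm³).
e = (30.651 − 29.88) − (81.266516 − 87.2808) / 3.32 = 2.58 km.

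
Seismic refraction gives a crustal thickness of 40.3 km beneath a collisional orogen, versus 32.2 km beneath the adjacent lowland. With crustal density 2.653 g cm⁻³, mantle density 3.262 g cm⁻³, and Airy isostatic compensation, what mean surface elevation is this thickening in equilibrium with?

1.51 km

Excess crust Δ = 40.3 km − 32.2 km = 8.1 km, split between elevation h and root r with h + r = Δ.
Airy balance ρ_c h = (ρ_m − ρ_c) r gives r = h ρ_c/(ρ_m − ρ_c), so h (1 + ρ_c/(ρ_m − ρ_c)) = Δ, i.e. h = Δ (ρ_m − ρ_c)/ρ_m.
h = 8.1 km × 0.609/3.262 = 1.51 km.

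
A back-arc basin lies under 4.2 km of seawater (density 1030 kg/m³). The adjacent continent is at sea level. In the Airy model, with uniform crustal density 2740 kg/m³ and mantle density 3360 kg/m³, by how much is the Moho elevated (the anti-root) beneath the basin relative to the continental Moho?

Isostatic balance requires: replacing crust with seawater at the top is compensated by replacing crust with mantle at the base: d (ρ_c − ρ_w) = a (ρ_m − ρ_c).
a = d (ρ_c − ρ_w)/(ρ_m − ρ_c) = 4.2 km × 1710/620 = 11.6 km.

11.6 km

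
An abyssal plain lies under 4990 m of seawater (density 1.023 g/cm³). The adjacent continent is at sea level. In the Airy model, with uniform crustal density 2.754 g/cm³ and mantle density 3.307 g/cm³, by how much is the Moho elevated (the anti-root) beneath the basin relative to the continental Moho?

For local isostatic compensation: replacing crust with seawater at the top is compensated by replacing crust with mantle at the base: d (ρ_c − ρ_w) = a (ρ_m − ρ_c).
a = d (ρ_c − ρ_w)/(ρ_m − ρ_c) = 4990 m × 1.731/0.553 = 15600 m.

15600 m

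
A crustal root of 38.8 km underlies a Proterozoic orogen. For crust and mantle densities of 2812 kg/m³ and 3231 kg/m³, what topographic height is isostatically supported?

5.78 km

Equating mass per unit area of the two columns: ρ_c h = (ρ_m − ρ_c) r.
h = r (ρ_m − ρ_c) / ρ_c = 38.8 km × (3231 − 2812) / 2812 = 5.78 km.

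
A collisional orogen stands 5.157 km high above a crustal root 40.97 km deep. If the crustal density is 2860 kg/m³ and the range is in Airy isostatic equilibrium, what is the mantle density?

Airy balance: ρ_c h = (ρ_m − ρ_c) r → ρ_m = ρ_c (1 + h/r).
ρ_m = 2860 × (1 + 5.157 km/40.97 km) = 3220 kg/m³.

3220 kg/m³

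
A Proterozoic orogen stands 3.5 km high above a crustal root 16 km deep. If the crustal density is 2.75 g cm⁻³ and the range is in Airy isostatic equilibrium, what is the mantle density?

Airy balance: ρ_c h = (ρ_m − ρ_c) r → ρ_m = ρ_c (1 + h/r).
ρ_m = 2.75 × (1 + 3.5 km/16 km) = 3.35 g cm⁻³.

3.35 g cm⁻³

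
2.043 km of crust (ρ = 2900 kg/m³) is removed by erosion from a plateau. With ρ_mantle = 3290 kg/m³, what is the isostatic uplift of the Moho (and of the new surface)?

Unloading: uplift u = e ρ_c/ρ_m = 2.043 km × 2900/3290 = 1.8 km.

1.8 km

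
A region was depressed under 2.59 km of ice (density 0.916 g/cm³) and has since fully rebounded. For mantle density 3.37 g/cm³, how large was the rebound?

Removing the load lets mantle flow back in; uplift u satisfies ρ_ice t = ρ_m u.
u = t ρ_ice/ρ_m = 2.59 km × 0.916/3.37 = 0.704 km.

0.704 km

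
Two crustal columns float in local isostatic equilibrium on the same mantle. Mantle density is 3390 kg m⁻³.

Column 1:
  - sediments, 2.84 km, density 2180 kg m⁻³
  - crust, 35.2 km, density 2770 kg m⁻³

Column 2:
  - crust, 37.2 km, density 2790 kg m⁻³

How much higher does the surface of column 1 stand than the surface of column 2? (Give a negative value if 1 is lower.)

For any compensation level in the mantle, the mantle terms cancel and isostasy reduces to e = (Σt_1 − Σt_2) − (Σ(ρt)_1 − Σ(ρt)_2) / ρ_m.
Σt_1 = 38.04 km; Σt_2 = 37.2 km; Σ(ρt)_1 = 103695.2; Σ(ρt)_2 = 103788 (in km·kg m⁻³).
e = (38.04 − 37.2) − (103695.2 − 103788) / 3390 = 0.867 km.

0.867 km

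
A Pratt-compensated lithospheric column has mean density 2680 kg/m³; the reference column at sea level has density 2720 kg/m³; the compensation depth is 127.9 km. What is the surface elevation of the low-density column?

ρ_ref D = ρ (D + h) → h = D (ρ_ref − ρ)/ρ.
h = 127.9 km × (2720 − 2680)/2680 = 1.91 km.

1.91 km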